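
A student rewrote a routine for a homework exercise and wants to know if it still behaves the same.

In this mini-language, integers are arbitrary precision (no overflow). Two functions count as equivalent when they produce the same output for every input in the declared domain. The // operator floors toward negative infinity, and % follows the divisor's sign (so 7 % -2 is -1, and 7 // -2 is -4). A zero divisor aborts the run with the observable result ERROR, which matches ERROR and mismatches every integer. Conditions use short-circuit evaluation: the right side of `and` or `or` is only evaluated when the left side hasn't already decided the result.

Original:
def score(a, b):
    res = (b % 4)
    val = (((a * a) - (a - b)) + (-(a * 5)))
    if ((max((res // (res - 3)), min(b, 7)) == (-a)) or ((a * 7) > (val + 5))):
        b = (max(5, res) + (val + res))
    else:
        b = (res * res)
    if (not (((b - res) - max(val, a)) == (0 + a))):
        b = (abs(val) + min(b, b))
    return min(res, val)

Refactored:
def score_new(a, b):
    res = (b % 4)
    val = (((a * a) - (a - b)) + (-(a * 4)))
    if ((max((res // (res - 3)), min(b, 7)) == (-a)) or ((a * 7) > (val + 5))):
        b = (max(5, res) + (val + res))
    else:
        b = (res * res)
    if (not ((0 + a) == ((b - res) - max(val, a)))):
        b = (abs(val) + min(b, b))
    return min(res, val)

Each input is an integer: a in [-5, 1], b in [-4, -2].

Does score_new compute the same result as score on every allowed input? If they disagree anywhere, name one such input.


These are not equivalent — on a=1, b=-4 the outputs split (-9 vs -8).
score: res=0, then val=-9, then ((max((res // (res - 3)), min(b, 7)) == (-a)) or ((a * 7) > (val + 5))) is true, then b=-4, then (not (((b - res) - max(val, a)) == (0 + a))) is true, then b=5, then returns -9
score_new: res=0, then val=-8, then ((max((res // (res - 3)), min(b, 7)) == (-a)) or ((a * 7) > (val + 5))) is true, then b=-3, then (not ((0 + a) == ((b - res) - max(val, a)))) is true, then b=5, then returns -8
verdict: not equivalent; witness: a=1, b=-4


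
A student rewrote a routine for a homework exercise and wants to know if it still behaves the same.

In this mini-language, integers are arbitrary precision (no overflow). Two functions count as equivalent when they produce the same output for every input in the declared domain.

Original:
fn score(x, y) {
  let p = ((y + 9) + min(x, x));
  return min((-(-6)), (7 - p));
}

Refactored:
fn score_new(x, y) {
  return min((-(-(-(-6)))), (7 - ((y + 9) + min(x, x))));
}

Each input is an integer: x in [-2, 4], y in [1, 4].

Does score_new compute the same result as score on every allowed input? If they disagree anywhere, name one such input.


Reading the diff, among the changes: local variable names differ, and statement counts differ.
Tracing x=2, y=3: score: p := 14 | result -7 | score_new: result -7 — matching result -7.
An exhaustive pass over the 28 declared inputs shows identical outputs.
verdict: equivalent


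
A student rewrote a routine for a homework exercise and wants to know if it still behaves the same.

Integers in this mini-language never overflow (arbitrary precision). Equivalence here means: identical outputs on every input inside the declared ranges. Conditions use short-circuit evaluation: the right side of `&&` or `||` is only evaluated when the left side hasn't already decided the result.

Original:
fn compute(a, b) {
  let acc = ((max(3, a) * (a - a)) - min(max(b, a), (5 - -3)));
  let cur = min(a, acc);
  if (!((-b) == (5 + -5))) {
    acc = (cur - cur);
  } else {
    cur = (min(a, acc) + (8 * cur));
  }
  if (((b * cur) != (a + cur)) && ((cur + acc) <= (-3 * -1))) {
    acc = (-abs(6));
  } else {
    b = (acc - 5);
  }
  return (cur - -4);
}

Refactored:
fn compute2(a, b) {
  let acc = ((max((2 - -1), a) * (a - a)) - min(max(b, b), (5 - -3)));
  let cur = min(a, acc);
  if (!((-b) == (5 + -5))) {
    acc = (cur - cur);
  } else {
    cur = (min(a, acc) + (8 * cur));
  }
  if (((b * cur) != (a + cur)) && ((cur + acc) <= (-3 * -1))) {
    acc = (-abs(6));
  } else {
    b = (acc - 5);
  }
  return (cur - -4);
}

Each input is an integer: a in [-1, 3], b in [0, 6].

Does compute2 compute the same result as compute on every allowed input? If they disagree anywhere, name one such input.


Not equivalent: a=1, b=0 separates them (-5 vs 4).
compute: acc becomes -1; next cur becomes -1; next (!((-b) == (5 + -5))) evaluates to false; next cur becomes -9; next (((b * cur) != (a + cur)) && ((cur + acc) <= (-3 * -1))) evaluates to true; next acc becomes -6; next final value -5
compute2: acc becomes 0; next cur becomes 0; next (!((-b) == (5 + -5))) evaluates to false; next cur becomes 0; next (((b * cur) != (a + cur)) && ((cur + acc) <= (-3 * -1))) evaluates to true; next acc becomes -6; next final value 4
verdict: not equivalent; witness: a=1, b=0


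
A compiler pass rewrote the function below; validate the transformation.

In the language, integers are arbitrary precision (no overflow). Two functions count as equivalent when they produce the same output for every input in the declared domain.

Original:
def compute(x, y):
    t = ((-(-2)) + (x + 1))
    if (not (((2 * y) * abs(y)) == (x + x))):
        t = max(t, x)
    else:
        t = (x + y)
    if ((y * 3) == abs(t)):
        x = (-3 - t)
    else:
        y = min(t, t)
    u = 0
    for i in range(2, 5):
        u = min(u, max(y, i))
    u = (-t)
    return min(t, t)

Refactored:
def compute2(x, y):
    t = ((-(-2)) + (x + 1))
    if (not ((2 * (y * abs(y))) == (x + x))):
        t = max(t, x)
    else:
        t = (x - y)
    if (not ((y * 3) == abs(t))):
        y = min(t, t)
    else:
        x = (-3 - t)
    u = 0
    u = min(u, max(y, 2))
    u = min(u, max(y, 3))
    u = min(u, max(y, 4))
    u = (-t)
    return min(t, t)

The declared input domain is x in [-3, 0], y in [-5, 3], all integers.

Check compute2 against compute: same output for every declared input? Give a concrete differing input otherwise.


There is a counterexample at x=-1, y=-1: -2 on one side, 0 on the other.
compute: t := 2 | (not (((2 * y) * abs(y)) == (x + x))): false | t := -2 | ((y * 3) == abs(t)): false | y := -2 | u := 0 | iter i=2: | u := 0 | iter i=3: | u := 0 | iter i=4: | u := 0 | u := 2 | result -2
compute2: t := 2 | (not ((2 * (y * abs(y))) == (x + x))): false | t := 0 | (not ((y * 3) == abs(t))): true | y := 0 | u := 0 | u := 0 | u := 0 | u := 0 | u := 0 | result 0
verdict: not equivalent; witness: x=-1, y=-1


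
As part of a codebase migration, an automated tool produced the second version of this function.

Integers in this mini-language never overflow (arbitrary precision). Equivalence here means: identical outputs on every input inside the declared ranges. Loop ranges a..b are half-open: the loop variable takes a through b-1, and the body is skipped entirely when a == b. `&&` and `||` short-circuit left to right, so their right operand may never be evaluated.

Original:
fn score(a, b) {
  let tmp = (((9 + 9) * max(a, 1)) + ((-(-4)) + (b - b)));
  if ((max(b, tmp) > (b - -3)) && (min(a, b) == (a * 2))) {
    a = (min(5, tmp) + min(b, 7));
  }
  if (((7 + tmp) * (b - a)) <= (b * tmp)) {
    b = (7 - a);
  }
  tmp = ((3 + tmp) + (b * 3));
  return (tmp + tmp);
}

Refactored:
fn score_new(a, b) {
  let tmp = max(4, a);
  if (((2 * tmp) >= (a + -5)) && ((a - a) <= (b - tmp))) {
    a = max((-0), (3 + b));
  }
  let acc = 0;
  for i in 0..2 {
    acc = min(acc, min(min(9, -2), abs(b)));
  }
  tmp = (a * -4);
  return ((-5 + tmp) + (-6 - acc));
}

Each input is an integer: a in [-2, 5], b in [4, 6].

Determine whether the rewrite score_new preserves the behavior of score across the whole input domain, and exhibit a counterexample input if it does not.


On input a=-2, b=4, score returns 74 while score_new returns -37.
verdict: not equivalent; witness: a=-2, b=4


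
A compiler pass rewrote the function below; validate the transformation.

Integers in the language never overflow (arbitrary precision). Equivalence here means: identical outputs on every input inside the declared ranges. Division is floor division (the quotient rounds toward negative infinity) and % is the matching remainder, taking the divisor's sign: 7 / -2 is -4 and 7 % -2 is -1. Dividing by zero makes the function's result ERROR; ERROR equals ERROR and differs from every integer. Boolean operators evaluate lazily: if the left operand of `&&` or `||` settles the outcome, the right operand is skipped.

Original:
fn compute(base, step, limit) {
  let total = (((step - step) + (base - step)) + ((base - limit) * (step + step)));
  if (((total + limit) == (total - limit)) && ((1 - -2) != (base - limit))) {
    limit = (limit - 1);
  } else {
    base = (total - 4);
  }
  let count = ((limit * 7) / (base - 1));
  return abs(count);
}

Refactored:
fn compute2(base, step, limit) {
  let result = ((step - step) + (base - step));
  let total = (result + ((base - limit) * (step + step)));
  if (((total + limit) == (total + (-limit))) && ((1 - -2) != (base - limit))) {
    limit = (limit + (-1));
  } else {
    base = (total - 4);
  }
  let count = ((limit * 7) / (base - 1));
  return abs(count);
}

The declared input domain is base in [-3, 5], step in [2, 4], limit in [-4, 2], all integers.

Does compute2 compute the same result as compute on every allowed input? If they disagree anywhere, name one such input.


Behavior is preserved: although arithmetic usage differs; and statement counts differ; and local variable names differ, the outputs never diverge.
One worked example (base=-3, step=4, limit=-1) — compute: total = -23; (((total + limit) == (total - limit)) && ((1 - -2) != (base - limit))) -> false; base = -27; count = 0; return 0; compute2: result = -7; total = -23; (((total + limit) == (total + (-limit))) && ((1 - -2) != (base - limit))) -> false; base = -27; count = 0; return 0; agreement on 0.
Checked all 189 inputs in the declared domain: the outputs agree on every one.
verdict: equivalent


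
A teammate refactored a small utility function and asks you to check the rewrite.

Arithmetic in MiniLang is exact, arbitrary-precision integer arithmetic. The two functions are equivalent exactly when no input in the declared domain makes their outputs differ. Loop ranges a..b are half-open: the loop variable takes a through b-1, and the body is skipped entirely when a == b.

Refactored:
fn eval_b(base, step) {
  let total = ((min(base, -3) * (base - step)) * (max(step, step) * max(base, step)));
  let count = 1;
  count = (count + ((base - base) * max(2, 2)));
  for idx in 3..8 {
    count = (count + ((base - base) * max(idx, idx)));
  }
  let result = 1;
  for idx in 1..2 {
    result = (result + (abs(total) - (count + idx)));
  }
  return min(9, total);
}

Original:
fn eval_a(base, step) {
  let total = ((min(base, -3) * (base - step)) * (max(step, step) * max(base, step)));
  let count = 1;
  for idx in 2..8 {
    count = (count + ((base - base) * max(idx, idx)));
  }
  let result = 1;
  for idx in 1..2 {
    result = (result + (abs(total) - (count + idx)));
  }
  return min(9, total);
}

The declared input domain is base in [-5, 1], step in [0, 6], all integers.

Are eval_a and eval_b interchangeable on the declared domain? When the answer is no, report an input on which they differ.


The two are interchangeable: arithmetic usage differs, plus loop structure differs, plus constant usage differs, plus min/max/abs usage differs, plus statement counts differ, and every declared input agrees.
One worked example (base=-5, step=6) — eval_a: total becomes 1980; next count becomes 1; next at idx=2:; next count becomes 1; next at idx=3:; next count becomes 1; next at idx=4:; next count becomes 1; next at idx=5:; next count becomes 1; next at idx=6:; next count becomes 1; next at idx=7:; next count becomes 1; next result becomes 1; next at idx=1:; next result becomes 1979; next final value 9; eval_b: total becomes 1980; next count becomes 1; next count becomes 1; next at idx=3:; next count becomes 1; next at idx=4:; next count becomes 1; next at idx=5:; next count becomes 1; next at idx=6:; next count becomes 1; next at idx=7:; next count becomes 1; next result becomes 1; next at idx=1:; next result becomes 1979; next final value 9; agreement on 9.
Sweeping the whole domain (49 inputs) finds no disagreement.
verdict: equivalent


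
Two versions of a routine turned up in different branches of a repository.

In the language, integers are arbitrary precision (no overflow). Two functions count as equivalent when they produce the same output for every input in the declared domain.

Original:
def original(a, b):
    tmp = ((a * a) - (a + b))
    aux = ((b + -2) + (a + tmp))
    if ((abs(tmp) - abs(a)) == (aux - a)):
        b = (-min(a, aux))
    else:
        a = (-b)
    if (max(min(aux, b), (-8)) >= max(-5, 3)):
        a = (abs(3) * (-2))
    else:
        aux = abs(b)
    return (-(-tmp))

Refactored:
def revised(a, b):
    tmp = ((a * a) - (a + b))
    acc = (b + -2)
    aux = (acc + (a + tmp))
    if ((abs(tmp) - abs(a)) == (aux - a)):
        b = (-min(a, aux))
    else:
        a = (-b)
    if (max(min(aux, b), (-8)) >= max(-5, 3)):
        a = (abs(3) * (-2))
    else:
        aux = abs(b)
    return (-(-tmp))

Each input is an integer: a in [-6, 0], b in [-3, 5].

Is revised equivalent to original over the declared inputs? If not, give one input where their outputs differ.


Side by side, the visible changes include: local variable names differ, and statement counts differ.
Tracing a=-2, b=-3: original: tmp := 9 | aux := 2 | ((abs(tmp) - abs(a)) == (aux - a)): false | a := 3 | (max(min(aux, b), (-8)) >= max(-5, 3)): false | aux := 3 | result 9 | revised: tmp := 9 | acc := -5 | aux := 2 | ((abs(tmp) - abs(a)) == (aux - a)): false | a := 3 | (max(min(aux, b), (-8)) >= max(-5, 3)): false | aux := 3 | result 9 — matching result 9.
Checked all 63 inputs in the declared domain: the outputs agree on every one.
verdict: equivalent


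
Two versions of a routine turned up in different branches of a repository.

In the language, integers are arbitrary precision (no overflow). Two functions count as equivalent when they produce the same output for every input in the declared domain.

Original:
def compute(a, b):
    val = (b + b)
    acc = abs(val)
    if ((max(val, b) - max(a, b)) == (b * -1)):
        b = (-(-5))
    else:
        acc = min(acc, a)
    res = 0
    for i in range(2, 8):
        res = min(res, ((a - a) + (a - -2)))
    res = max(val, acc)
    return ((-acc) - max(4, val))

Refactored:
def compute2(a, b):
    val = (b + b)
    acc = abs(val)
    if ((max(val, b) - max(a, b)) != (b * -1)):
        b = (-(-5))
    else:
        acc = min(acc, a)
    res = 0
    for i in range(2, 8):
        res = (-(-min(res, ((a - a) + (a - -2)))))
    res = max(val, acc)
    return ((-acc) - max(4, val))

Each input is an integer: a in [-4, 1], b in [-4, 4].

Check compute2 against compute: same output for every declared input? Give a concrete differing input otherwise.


a=-4, b=-4 yields 0 from compute but -12 from compute2.
verdict: not equivalent; witness: a=-4, b=-4


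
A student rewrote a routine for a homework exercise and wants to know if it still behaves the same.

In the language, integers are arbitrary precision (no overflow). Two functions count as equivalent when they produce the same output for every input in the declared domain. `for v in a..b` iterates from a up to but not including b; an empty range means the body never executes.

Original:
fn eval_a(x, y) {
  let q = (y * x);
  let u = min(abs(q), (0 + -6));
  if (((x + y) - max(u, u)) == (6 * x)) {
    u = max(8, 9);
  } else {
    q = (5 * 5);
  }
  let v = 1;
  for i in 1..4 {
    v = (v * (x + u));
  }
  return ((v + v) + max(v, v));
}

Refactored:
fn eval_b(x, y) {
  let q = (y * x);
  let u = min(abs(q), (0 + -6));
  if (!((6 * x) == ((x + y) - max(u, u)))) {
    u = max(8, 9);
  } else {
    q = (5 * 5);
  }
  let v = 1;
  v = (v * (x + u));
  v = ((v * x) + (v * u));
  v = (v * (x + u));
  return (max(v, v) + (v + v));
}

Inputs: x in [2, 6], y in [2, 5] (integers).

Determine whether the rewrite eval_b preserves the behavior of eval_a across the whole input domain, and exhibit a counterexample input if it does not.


These are not equivalent — on x=2, y=2 the outputs split (-192 vs 3993).
eval_a: q = 4; u = -6; (((x + y) - max(u, u)) == (6 * x)) -> false; q = 25; v = 1; [i=1]; v = -4; [i=2]; v = 16; [i=3]; v = -64; return -192
eval_b: q = 4; u = -6; (!((6 * x) == ((x + y) - max(u, u)))) -> true; u = 9; v = 1; v = 11; v = 121; v = 1331; return 3993
verdict: not equivalent; witness: x=2, y=2


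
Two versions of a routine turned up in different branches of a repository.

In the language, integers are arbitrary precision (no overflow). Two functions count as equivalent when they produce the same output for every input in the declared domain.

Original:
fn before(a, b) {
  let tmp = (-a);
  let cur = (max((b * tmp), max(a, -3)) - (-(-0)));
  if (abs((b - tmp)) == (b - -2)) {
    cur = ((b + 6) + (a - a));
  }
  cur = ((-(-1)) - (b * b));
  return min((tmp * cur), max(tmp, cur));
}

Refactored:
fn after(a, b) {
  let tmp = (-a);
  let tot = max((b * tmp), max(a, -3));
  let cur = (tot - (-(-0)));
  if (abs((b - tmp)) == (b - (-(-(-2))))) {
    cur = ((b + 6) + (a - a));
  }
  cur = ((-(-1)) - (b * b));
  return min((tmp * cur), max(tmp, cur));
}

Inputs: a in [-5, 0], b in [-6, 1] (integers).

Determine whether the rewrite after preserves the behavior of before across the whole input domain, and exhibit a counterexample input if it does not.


Side by side, the visible changes include: local variable names differ, and statement counts differ.
Tracing a=-4, b=-1: before: tmp = 4; cur = -3; (abs((b - tmp)) == (b - -2)) -> false; cur = 0; return 0 | after: tmp = 4; tot = -3; cur = -3; (abs((b - tmp)) == (b - (-(-(-2))))) -> false; cur = 0; return 0 — matching result 0.
An exhaustive pass over the 48 declared inputs shows identical outputs.
verdict: equivalent


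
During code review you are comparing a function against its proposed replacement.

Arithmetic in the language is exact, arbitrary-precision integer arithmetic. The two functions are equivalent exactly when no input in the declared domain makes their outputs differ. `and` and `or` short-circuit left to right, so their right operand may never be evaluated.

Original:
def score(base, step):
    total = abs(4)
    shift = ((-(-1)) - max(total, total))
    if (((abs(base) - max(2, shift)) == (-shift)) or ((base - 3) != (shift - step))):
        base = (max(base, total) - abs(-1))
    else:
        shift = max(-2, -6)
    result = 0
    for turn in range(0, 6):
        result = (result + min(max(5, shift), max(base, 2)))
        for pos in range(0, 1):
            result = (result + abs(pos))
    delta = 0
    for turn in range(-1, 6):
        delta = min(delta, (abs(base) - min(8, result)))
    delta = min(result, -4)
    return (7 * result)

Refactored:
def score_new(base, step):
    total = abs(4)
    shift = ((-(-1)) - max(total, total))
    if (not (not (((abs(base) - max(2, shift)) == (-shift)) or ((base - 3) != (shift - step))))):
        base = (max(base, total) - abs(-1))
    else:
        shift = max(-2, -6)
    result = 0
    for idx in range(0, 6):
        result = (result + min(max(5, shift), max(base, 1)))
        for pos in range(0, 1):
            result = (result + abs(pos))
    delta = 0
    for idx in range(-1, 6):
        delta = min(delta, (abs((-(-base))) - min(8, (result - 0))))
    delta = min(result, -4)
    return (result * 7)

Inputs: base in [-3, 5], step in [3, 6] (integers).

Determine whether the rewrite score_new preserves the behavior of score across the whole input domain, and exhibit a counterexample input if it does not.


Not equivalent: base=-3, step=3 separates them (84 vs 42).
score: total=4, then shift=-3, then (((abs(base) - max(2, shift)) == (-shift)) or ((base - 3) != (shift - step))) is false, then shift=-2, then result=0, then (turn=0), then result=2, then (pos=0), then result=2, then (turn=1), then result=4, then (pos=0), then result=4, then (turn=2), then result=6, then (pos=0), then result=6, then (turn=3), then result=8, then (pos=0), then result=8, then (turn=4), then result=10, then (pos=0), then result=10, then (turn=5), then result=12, then (pos=0), then result=12, then delta=0, then (turn=-1), then delta=-5, then (turn=0), then delta=-5, then (turn=1), then delta=-5, then (turn=2), then delta=-5, then (turn=3), then delta=-5, then (turn=4), then delta=-5, then (turn=5), then delta=-5, then delta=-4, then returns 84
score_new: total=4, then shift=-3, then (not (not (((abs(base) - max(2, shift)) == (-shift)) or ((base - 3) != (shift - step))))) is false, then shift=-2, then result=0, then (idx=0), then result=1, then (pos=0), then result=1, then (idx=1), then result=2, then (pos=0), then result=2, then (idx=2), then result=3, then (pos=0), then result=3, then (idx=3), then result=4, then (pos=0), then result=4, then (idx=4), then result=5, then (pos=0), then result=5, then (idx=5), then result=6, then (pos=0), then result=6, then delta=0, then (idx=-1), then delta=-3, then (idx=0), then delta=-3, then (idx=1), then delta=-3, then (idx=2), then delta=-3, then (idx=3), then delta=-3, then (idx=4), then delta=-3, then (idx=5), then delta=-3, then delta=-4, then returns 42
verdict: not equivalent; witness: base=-3, step=3


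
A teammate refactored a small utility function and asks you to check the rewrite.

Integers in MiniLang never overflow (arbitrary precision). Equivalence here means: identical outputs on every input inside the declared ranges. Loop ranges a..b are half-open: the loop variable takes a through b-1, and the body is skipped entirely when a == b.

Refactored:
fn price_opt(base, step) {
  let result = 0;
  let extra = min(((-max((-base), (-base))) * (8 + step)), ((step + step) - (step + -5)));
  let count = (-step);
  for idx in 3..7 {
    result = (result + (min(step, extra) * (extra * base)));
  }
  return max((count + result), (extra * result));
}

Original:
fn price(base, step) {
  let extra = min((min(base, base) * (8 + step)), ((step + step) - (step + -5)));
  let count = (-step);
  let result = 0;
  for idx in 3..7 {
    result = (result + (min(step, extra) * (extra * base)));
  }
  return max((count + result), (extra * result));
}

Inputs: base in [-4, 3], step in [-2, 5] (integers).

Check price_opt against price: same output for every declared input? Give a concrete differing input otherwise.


This is a faithful refactor — min/max/abs usage differs, but the computed results match everywhere.
Spot check at base=1, step=4 — price: extra=9, then count=-4, then result=0, then (idx=3), then result=36, then (idx=4), then result=72, then (idx=5), then result=108, then (idx=6), then result=144, then returns 1296. price_opt: result=0, then extra=9, then count=-4, then (idx=3), then result=36, then (idx=4), then result=72, then (idx=5), then result=108, then (idx=6), then result=144, then returns 1296. Both give 1296.
Sweeping the whole domain (64 inputs) finds no disagreement.
verdict: equivalent


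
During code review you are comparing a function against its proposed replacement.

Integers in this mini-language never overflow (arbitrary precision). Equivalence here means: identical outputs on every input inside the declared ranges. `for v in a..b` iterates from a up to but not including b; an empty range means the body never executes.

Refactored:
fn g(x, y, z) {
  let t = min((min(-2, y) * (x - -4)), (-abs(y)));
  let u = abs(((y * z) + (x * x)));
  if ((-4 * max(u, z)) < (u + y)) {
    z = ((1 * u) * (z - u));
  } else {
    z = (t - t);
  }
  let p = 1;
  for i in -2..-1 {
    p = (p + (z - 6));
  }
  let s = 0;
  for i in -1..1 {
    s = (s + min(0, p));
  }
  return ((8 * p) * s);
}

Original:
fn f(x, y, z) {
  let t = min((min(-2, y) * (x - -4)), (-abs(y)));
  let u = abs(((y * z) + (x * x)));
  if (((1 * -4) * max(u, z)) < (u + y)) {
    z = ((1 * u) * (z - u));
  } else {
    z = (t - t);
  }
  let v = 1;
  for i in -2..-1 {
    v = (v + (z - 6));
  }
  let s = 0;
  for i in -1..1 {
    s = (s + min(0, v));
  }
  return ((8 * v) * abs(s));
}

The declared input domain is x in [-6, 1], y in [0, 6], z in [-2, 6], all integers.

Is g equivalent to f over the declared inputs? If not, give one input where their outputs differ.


These are not equivalent — on x=-6, y=0, z=-2 the outputs split (-30162064 vs 30162064).
f: t=0, then u=36, then (((1 * -4) * max(u, z)) < (u + y)) is true, then z=-1368, then v=1, then (i=-2), then v=-1373, then s=0, then (i=-1), then s=-1373, then (i=0), then s=-2746, then returns -30162064
g: t=0, then u=36, then ((-4 * max(u, z)) < (u + y)) is true, then z=-1368, then p=1, then (i=-2), then p=-1373, then s=0, then (i=-1), then s=-1373, then (i=0), then s=-2746, then returns 30162064
verdict: not equivalent; witness: x=-6, y=0, z=-2


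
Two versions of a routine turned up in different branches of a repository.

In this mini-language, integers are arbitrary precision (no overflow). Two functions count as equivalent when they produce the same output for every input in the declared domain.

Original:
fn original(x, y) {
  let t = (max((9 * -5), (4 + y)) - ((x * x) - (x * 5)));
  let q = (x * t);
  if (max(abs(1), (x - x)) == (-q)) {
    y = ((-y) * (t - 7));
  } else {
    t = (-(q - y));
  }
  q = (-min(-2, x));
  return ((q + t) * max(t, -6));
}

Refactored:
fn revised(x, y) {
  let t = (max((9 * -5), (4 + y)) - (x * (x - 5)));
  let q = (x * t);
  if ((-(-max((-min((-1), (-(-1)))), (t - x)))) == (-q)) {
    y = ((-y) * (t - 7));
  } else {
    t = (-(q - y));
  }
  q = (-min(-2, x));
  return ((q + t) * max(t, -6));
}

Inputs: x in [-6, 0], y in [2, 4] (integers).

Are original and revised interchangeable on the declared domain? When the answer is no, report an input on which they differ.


Input x=-1, y=3: 3 from original versus 24 from revised.
verdict: not equivalent; witness: x=-1, y=3


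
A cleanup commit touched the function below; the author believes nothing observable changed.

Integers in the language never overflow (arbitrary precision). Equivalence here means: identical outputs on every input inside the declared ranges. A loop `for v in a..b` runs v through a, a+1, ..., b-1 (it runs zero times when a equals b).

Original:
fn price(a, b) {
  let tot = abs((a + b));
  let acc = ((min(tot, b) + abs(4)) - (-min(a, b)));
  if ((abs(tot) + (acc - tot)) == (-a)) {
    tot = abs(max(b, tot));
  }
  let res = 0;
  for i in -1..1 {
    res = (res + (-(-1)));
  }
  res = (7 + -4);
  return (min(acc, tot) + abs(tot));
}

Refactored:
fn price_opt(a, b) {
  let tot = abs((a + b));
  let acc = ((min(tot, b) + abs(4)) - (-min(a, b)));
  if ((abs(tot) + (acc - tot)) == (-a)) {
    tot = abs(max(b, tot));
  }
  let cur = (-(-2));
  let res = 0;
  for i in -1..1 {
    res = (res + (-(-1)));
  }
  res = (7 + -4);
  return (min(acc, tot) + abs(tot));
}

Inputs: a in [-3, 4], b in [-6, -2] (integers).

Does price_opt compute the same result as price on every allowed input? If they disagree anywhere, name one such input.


Changes here: local variable names differ, plus constant usage differs, plus statement counts differ; the full 40-point sweep finds no disagreement.
verdict: equivalent


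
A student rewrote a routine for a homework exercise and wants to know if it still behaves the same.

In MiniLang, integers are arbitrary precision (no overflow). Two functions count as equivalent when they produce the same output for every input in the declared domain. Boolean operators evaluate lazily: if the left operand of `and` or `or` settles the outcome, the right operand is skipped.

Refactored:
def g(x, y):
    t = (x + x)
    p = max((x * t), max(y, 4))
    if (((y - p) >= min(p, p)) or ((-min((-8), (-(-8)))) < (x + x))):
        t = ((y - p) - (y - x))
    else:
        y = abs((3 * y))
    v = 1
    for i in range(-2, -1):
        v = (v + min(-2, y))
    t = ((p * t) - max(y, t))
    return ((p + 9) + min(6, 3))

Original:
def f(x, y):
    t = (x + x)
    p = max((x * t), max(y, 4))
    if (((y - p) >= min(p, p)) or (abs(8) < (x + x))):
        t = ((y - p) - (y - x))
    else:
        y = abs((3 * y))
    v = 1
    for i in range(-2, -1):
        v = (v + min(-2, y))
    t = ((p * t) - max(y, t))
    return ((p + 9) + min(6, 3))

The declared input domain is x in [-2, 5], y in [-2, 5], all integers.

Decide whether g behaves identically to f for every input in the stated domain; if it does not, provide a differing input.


This is a faithful refactor — min/max/abs usage differs; and constant usage differs, but the computed results match everywhere.
As a probe, take x=-2, y=4: f runs t becomes -4; next p becomes 8; next (((y - p) >= min(p, p)) or (abs(8) < (x + x))) evaluates to false; next y becomes 12; next v becomes 1; next at i=-2:; next v becomes -1; next t becomes -44; next final value 20; g runs t becomes -4; next p becomes 8; next (((y - p) >= min(p, p)) or ((-min((-8), (-(-8)))) < (x + x))) evaluates to false; next y becomes 12; next v becomes 1; next at i=-2:; next v becomes -1; next t becomes -44; next final value 20; both end at 20.
Sweeping the whole domain (64 inputs) finds no disagreement.
verdict: equivalent


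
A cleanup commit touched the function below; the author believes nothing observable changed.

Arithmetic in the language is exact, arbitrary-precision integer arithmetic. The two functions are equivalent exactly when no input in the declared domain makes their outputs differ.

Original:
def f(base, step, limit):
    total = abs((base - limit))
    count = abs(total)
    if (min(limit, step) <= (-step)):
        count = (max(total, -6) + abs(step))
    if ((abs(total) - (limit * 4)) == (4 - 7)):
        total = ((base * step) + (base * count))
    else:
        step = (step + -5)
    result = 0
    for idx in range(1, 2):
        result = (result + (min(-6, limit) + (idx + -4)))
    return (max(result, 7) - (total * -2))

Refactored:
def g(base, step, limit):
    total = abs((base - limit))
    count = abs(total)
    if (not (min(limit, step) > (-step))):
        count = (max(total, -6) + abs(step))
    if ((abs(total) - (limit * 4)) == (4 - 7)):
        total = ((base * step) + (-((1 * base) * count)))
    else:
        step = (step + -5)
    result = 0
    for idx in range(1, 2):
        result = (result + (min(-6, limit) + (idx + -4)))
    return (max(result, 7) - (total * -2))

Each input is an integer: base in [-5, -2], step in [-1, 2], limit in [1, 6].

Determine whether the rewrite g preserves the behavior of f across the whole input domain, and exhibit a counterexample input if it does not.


There is a counterexample at base=-3, step=-1, limit=2: -23 on one side, 49 on the other.
f: total=5, then count=5, then (min(limit, step) <= (-step)) is true, then count=6, then ((abs(total) - (limit * 4)) == (4 - 7)) is true, then total=-15, then result=0, then (idx=1), then result=-9, then returns -23
g: total=5, then count=5, then (not (min(limit, step) > (-step))) is true, then count=6, then ((abs(total) - (limit * 4)) == (4 - 7)) is true, then total=21, then result=0, then (idx=1), then result=-9, then returns 49
verdict: not equivalent; witness: base=-3, step=-1, limit=2


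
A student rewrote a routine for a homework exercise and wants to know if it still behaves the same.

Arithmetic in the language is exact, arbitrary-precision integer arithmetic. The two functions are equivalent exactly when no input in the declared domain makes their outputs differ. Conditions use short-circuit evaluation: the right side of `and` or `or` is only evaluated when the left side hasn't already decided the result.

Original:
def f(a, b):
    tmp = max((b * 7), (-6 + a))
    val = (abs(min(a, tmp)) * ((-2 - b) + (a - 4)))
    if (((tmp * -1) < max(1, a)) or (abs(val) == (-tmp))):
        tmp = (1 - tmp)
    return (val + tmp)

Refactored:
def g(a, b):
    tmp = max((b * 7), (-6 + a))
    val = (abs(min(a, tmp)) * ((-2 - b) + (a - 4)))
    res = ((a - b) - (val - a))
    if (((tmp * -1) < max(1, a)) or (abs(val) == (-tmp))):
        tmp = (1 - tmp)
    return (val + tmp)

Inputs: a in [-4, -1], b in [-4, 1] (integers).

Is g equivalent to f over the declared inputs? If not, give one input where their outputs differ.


Side by side, the visible changes include: arithmetic usage differs, plus statement counts differ, plus local variable names differ.
One worked example (a=-4, b=-4) — f: tmp = -10; val = -60; (((tmp * -1) < max(1, a)) or (abs(val) == (-tmp))) -> false; return -70; g: tmp = -10; val = -60; res = 56; (((tmp * -1) < max(1, a)) or (abs(val) == (-tmp))) -> false; return -70; agreement on -70.
An exhaustive pass over the 24 declared inputs shows identical outputs.
verdict: equivalent


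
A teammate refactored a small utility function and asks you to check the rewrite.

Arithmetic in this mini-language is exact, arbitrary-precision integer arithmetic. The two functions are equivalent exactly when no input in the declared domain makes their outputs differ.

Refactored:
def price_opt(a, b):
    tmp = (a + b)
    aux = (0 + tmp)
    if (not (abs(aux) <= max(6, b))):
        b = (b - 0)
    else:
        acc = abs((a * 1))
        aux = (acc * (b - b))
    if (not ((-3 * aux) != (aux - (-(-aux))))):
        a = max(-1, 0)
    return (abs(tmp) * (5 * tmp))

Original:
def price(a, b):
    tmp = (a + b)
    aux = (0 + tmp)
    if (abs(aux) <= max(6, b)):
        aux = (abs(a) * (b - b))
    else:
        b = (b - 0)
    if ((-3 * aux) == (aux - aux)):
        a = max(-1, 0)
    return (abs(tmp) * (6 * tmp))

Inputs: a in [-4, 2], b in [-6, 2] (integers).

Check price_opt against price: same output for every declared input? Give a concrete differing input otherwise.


At a=-4, b=-6: price gives -600, price_opt gives -500.
verdict: not equivalent; witness: a=-4, b=-6


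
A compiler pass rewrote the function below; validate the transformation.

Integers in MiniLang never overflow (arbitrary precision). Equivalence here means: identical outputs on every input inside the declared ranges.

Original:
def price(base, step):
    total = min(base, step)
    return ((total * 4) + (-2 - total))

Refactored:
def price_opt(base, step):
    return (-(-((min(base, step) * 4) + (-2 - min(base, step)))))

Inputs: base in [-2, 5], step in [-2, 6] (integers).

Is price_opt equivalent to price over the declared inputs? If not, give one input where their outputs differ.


Comparing the listings, the differences include: statement counts differ, min/max/abs usage differs, local variable names differ.
As a probe, take base=1, step=2: price runs total := 1 | result 1; price_opt runs result 1; both end at 1.
Across all 72 domain points the two functions coincide.
verdict: equivalent


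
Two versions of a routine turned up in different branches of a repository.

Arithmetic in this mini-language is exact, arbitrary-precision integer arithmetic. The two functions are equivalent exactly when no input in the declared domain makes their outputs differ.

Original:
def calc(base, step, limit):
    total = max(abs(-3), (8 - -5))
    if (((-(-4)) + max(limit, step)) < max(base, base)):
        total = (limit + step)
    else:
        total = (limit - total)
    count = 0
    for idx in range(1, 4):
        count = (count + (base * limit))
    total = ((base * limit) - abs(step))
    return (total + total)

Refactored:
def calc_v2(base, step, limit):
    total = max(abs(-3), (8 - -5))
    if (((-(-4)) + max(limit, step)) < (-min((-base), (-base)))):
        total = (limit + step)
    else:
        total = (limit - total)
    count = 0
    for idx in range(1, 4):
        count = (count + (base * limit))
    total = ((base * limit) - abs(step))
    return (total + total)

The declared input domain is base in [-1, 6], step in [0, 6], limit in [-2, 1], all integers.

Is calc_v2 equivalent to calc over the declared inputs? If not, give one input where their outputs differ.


Side by side, the visible changes include: min/max/abs usage differs.
As a probe, take base=5, step=3, limit=-2: calc runs total = 13; (((-(-4)) + max(limit, step)) < max(base, base)) -> false; total = -15; count = 0; [idx=1]; count = -10; [idx=2]; count = -20; [idx=3]; count = -30; total = -13; return -26; calc_v2 runs total = 13; (((-(-4)) + max(limit, step)) < (-min((-base), (-base)))) -> false; total = -15; count = 0; [idx=1]; count = -10; [idx=2]; count = -20; [idx=3]; count = -30; total = -13; return -26; both end at -26.
Every one of the 224 inputs gives matching results.
verdict: equivalent


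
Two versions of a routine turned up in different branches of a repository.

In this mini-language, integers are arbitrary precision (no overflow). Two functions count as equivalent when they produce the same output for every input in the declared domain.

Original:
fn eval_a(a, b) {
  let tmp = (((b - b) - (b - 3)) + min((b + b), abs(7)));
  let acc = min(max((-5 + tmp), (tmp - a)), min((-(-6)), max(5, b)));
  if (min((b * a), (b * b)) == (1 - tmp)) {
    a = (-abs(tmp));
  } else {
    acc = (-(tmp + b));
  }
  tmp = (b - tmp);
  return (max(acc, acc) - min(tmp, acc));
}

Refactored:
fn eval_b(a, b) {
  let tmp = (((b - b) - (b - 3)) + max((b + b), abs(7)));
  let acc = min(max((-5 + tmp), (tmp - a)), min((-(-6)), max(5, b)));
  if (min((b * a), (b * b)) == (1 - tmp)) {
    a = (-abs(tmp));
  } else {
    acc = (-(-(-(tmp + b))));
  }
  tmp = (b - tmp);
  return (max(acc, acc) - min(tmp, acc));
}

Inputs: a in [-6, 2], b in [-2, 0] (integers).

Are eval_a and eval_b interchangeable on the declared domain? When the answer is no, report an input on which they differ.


Not equivalent: a=1, b=-1 separates them (4 vs 2).
eval_a: tmp=2, then acc=1, then (min((b * a), (b * b)) == (1 - tmp)) is true, then a=-2, then tmp=-3, then returns 4
eval_b: tmp=11, then acc=5, then (min((b * a), (b * b)) == (1 - tmp)) is false, then acc=-10, then tmp=-12, then returns 2
verdict: not equivalent; witness: a=1, b=-1


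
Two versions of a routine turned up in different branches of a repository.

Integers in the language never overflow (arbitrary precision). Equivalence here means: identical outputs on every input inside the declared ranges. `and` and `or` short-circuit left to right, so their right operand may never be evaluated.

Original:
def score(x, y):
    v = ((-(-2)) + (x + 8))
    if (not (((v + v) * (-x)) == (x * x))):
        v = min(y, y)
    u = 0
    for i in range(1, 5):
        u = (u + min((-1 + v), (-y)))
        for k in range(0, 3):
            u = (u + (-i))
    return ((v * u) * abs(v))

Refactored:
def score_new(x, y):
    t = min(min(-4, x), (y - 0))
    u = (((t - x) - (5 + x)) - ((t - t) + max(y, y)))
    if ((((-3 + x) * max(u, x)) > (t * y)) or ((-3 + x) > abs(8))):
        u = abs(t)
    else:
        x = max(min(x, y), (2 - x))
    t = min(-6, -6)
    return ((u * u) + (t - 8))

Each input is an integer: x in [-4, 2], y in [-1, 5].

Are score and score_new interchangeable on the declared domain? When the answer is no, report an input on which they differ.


Try x=-4, y=-1.
score: v := 6 | (not (((v + v) * (-x)) == (x * x))): true | v := -1 | u := 0 | iter i=1: | u := -2 | iter k=0: | u := -3 | iter k=1: | u := -4 | iter k=2: | u := -5 | iter i=2: | u := -7 | iter k=0: | u := -9 | iter k=1: | u := -11 | iter k=2: | u := -13 | iter i=3: | u := -15 | iter k=0: | u := -18 | iter k=1: | u := -21 | iter k=2: | u := -24 | iter i=4: | u := -26 | iter k=0: | u := -30 | iter k=1: | u := -34 | iter k=2: | u := -38 | result 38
score_new: t := -4 | u := 0 | ((((-3 + x) * max(u, x)) > (t * y)) or ((-3 + x) > abs(8))): false | x := 6 | t := -6 | result -14
38 and -14 differ, so these are not the same function on this domain.
verdict: not equivalent; witness: x=-4, y=-1


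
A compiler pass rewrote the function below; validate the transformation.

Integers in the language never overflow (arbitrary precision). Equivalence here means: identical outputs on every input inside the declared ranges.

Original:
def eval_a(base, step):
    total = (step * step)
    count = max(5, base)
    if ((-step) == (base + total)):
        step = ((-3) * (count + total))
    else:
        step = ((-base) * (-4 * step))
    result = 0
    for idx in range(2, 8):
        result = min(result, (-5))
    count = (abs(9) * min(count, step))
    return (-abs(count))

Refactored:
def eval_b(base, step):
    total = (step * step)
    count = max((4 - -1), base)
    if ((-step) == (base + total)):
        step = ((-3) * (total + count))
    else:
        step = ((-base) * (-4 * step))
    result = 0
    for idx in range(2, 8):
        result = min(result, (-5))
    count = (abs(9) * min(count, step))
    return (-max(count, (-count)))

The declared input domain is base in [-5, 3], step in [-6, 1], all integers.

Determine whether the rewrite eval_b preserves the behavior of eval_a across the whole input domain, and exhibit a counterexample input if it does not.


The two versions differ — the changes include min/max/abs usage differs, plus arithmetic usage differs, plus constant usage differs.
As a probe, take base=3, step=0: eval_a runs total := 0 | count := 5 | ((-step) == (base + total)): false | step := 0 | result := 0 | iter idx=2: | result := -5 | iter idx=3: | result := -5 | iter idx=4: | result := -5 | iter idx=5: | result := -5 | iter idx=6: | result := -5 | iter idx=7: | result := -5 | count := 0 | result 0; eval_b runs total := 0 | count := 5 | ((-step) == (base + total)): false | step := 0 | result := 0 | iter idx=2: | result := -5 | iter idx=3: | result := -5 | iter idx=4: | result := -5 | iter idx=5: | result := -5 | iter idx=6: | result := -5 | iter idx=7: | result := -5 | count := 0 | result 0; both end at 0.
Across all 72 domain points the two functions coincide.
verdict: equivalent
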